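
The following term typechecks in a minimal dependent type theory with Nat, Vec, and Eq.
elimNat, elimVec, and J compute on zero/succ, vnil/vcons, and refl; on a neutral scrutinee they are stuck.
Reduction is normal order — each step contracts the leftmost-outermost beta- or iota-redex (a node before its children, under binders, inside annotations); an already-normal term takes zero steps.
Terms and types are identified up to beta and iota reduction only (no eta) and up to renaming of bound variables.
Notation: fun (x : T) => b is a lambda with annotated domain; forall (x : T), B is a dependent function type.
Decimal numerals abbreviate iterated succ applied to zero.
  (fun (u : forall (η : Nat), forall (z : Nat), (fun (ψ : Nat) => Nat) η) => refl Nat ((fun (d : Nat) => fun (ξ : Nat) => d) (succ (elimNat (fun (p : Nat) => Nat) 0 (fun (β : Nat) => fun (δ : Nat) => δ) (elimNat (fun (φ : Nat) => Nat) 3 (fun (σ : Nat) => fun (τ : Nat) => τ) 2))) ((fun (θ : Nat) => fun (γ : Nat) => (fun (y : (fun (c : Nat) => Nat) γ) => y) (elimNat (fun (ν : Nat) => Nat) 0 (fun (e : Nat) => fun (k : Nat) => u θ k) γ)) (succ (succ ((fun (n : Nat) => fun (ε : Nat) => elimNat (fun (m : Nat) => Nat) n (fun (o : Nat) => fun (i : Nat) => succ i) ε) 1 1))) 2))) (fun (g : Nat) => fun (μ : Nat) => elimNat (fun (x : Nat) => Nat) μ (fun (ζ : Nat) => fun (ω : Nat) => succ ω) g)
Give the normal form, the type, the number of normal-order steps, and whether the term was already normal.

normal form:
  refl Nat 1
type:
  Eq Nat 1 1
normal-order step count: 20
started in normal form: no
first contracted redex: a beta-redex


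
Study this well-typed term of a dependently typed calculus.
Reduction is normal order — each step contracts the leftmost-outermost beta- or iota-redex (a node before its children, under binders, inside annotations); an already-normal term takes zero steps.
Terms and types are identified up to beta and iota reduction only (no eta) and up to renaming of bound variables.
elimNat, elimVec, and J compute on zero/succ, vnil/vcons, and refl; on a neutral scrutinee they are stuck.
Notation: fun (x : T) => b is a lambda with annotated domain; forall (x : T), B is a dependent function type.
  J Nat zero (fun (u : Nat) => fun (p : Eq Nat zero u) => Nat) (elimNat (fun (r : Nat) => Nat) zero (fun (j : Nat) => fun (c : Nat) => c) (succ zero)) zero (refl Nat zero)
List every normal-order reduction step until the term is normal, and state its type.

reduction (normal order):
  J Nat zero (fun (u : Nat) => fun (p : Eq Nat zero u) => Nat) (elimNat (fun (r : Nat) => Nat) zero (fun (j : Nat) => fun (c : Nat) => c) (succ zero)) zero (refl Nat zero)
  ~> elimNat (fun (u : Nat) => Nat) zero (fun (p : Nat) => fun (r : Nat) => r) (succ zero)
  ~> (fun (u : Nat) => fun (p : Nat) => p) zero (elimNat (fun (r : Nat) => Nat) zero (fun (j : Nat) => fun (c : Nat) => c) zero)
  ~> (fun (u : Nat) => u) (elimNat (fun (p : Nat) => Nat) zero (fun (r : Nat) => fun (j : Nat) => j) zero)
  ~> elimNat (fun (u : Nat) => Nat) zero (fun (p : Nat) => fun (r : Nat) => r) zero
  ~> zero
inferred type:
  Nat


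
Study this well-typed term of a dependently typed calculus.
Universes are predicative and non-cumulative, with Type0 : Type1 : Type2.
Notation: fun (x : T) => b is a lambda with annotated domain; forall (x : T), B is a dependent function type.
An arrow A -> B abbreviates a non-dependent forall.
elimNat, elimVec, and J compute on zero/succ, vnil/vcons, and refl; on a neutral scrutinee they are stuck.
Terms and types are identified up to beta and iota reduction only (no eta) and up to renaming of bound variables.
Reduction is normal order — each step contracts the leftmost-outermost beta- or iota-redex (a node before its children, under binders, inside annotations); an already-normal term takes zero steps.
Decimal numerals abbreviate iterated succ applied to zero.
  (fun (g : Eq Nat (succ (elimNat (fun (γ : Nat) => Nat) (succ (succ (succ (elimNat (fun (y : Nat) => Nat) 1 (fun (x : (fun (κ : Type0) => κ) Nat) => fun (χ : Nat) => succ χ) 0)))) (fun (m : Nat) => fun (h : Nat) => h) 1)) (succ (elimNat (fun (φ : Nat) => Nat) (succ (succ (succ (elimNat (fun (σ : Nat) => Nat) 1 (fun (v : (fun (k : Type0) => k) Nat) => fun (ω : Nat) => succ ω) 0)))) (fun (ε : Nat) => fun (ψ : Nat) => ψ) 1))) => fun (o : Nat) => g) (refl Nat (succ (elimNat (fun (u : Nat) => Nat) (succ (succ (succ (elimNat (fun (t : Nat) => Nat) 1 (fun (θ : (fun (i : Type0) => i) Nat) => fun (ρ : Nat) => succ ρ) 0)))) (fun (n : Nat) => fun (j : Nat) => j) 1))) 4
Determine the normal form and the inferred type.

reduced normal form:
  refl Nat 5
the term's type:
  Eq Nat 5 5


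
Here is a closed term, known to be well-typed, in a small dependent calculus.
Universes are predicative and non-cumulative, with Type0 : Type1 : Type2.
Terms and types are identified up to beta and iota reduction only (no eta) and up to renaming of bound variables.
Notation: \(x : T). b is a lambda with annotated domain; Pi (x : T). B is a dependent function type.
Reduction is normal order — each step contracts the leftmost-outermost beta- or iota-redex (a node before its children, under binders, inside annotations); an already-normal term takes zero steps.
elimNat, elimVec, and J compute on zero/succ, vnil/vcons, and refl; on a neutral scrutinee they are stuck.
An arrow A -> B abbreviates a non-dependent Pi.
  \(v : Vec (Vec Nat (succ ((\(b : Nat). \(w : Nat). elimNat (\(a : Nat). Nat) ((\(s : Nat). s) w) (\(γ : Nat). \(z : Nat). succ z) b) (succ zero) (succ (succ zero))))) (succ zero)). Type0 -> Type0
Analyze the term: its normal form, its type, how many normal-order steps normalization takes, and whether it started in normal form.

resulting normal form:
  \(v : Vec (Vec Nat (succ (succ (succ (succ zero))))) (succ zero)). Type0 -> Type0
inferred type:
  Vec (Vec Nat (succ (succ (succ (succ zero))))) (succ zero) -> Type1
steps to reach normal form (normal order): 7
already normal: no
first redex: a beta-redex


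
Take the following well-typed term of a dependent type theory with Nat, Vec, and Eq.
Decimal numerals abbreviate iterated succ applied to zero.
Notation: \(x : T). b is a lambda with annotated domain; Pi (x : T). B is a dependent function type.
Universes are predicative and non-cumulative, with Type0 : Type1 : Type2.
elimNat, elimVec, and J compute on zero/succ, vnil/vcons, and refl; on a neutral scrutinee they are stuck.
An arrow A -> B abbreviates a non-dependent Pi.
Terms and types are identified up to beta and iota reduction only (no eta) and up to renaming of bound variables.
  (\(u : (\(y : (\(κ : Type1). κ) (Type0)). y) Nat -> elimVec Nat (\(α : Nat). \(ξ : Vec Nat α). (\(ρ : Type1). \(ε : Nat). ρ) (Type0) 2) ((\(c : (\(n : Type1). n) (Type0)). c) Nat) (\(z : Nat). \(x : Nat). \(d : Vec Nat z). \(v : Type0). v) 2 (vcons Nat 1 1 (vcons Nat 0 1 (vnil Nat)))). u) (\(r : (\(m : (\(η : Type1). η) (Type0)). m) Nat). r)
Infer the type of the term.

inferred type:
  Nat -> Nat


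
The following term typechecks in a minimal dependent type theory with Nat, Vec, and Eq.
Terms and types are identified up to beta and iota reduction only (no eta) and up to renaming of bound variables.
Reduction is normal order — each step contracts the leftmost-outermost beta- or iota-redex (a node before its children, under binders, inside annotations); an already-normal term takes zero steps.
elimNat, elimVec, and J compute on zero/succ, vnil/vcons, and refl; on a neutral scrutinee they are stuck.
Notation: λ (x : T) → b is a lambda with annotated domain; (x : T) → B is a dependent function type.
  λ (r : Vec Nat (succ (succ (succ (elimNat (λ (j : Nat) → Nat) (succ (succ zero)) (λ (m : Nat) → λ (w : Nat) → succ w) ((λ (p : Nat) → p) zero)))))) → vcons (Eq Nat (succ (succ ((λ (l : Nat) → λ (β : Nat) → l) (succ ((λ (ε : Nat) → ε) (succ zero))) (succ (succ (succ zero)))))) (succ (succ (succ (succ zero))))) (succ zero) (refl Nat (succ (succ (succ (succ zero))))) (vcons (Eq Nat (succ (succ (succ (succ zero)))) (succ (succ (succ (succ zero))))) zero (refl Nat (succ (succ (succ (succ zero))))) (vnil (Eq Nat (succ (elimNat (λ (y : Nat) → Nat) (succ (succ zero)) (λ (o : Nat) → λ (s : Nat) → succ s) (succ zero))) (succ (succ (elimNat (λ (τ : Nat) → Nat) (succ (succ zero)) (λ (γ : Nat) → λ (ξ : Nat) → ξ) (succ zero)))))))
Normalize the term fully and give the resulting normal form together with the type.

resulting normal form:
  λ (r : Vec Nat (succ (succ (succ (succ (succ zero)))))) → vcons (Eq Nat (succ (succ (succ (succ zero)))) (succ (succ (succ (succ zero))))) (succ zero) (refl Nat (succ (succ (succ (succ zero))))) (vcons (Eq Nat (succ (succ (succ (succ zero)))) (succ (succ (succ (succ zero))))) zero (refl Nat (succ (succ (succ (succ zero))))) (vnil (Eq Nat (succ (succ (succ (succ zero)))) (succ (succ (succ (succ zero)))))))
the term's type:
  (r : Vec Nat (succ (succ (succ (succ (succ zero)))))) → Vec (Eq Nat (succ (succ (succ (succ zero)))) (succ (succ (succ (succ zero))))) (succ (succ zero))
observation: normalization takes exactly 13 steps under the normal-order strategy.


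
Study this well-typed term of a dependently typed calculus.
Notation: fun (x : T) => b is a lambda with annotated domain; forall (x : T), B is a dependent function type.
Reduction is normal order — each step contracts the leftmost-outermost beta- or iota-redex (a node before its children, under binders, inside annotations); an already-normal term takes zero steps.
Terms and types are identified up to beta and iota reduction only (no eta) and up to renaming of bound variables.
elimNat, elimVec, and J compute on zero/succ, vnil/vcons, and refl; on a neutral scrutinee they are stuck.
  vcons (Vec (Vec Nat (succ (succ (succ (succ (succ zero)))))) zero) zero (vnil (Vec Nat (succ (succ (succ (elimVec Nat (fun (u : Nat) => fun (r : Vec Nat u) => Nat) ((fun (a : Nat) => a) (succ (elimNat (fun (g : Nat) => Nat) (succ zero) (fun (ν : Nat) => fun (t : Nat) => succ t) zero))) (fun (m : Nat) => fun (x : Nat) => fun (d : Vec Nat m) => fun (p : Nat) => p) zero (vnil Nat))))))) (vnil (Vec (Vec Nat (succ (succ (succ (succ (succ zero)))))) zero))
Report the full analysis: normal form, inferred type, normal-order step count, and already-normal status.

reduced normal form:
  vcons (Vec (Vec Nat (succ (succ (succ (succ (succ zero)))))) zero) zero (vnil (Vec Nat (succ (succ (succ (succ (succ zero))))))) (vnil (Vec (Vec Nat (succ (succ (succ (succ (succ zero)))))) zero))
type:
  Vec (Vec (Vec Nat (succ (succ (succ (succ (succ zero)))))) zero) (succ zero)
steps to reach normal form (normal order): 3
started in normal form: no
first redex: an elimVec iota-redex


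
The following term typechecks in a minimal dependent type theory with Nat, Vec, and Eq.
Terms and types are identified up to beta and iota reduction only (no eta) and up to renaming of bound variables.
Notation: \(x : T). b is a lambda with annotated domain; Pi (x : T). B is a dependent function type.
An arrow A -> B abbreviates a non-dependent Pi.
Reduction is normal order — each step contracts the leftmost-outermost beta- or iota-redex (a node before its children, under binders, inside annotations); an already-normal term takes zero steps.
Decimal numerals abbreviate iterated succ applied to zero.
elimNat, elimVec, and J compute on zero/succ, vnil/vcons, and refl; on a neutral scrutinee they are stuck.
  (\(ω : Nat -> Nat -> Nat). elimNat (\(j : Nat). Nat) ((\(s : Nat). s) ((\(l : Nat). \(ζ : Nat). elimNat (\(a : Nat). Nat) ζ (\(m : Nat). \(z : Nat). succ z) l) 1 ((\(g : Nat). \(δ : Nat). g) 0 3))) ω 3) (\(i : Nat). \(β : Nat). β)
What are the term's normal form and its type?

normal form:
  1
type:
  Nat


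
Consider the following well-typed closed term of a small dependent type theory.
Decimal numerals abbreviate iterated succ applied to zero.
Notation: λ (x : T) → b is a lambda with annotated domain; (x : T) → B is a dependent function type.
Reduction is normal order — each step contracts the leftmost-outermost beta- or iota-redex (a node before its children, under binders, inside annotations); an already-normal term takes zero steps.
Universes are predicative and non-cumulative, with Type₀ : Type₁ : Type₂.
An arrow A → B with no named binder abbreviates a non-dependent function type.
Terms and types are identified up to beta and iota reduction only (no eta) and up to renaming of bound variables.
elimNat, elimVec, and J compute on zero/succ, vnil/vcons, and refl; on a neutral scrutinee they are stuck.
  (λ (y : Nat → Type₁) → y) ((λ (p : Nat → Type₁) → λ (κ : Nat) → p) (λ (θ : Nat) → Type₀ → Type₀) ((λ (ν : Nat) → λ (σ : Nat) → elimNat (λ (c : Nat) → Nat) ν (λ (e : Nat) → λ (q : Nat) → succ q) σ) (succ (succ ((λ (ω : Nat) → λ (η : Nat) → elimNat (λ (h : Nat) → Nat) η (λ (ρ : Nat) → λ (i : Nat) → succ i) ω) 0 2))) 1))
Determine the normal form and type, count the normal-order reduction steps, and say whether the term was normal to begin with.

normal form:
  λ (y : Nat) → Type₀ → Type₀
type:
  Nat → Type₁
steps to reach normal form (normal order): 3
term was already normal: no
first contracted redex: a beta-redex


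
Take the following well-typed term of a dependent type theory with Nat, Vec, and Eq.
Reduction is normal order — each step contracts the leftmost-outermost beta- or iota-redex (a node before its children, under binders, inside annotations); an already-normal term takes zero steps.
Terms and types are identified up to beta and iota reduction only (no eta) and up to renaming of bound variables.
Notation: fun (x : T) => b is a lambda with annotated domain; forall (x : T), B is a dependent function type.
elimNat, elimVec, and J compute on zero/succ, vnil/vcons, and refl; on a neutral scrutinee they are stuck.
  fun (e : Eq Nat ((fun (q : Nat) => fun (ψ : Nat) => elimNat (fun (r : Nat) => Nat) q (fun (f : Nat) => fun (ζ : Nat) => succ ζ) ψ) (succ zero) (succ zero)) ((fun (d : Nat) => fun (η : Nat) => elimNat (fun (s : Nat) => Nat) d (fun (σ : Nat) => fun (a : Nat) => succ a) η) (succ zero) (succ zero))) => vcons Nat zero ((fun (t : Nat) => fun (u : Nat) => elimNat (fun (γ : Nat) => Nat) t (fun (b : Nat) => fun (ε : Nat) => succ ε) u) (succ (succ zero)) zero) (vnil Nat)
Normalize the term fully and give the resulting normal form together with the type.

resulting normal form:
  fun (e : Eq Nat (succ (succ zero)) (succ (succ zero))) => vcons Nat zero (succ (succ zero)) (vnil Nat)
inferred type:
  forall (e : Eq Nat (succ (succ zero)) (succ (succ zero))), Vec Nat (succ zero)
observation: the term reaches its normal form after 15 normal-order steps.


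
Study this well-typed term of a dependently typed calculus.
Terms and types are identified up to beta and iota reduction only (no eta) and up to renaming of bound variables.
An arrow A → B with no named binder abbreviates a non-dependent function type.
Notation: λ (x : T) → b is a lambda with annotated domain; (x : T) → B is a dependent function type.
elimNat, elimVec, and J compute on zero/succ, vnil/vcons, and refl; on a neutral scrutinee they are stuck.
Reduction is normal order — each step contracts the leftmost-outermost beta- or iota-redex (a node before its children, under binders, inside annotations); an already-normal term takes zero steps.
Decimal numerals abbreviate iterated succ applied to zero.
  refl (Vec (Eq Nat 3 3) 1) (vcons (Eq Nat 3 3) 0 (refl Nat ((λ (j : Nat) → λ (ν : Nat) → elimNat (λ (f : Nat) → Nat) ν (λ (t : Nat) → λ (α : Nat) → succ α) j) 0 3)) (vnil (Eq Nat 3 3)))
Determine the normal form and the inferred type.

normal form:
  refl (Vec (Eq Nat 3 3) 1) (vcons (Eq Nat 3 3) 0 (refl Nat 3) (vnil (Eq Nat 3 3)))
the term's type:
  Eq (Vec (Eq Nat 3 3) 1) (vcons (Eq Nat 3 3) 0 (refl Nat 3) (vnil (Eq Nat 3 3))) (vcons (Eq Nat 3 3) 0 (refl Nat 3) (vnil (Eq Nat 3 3)))


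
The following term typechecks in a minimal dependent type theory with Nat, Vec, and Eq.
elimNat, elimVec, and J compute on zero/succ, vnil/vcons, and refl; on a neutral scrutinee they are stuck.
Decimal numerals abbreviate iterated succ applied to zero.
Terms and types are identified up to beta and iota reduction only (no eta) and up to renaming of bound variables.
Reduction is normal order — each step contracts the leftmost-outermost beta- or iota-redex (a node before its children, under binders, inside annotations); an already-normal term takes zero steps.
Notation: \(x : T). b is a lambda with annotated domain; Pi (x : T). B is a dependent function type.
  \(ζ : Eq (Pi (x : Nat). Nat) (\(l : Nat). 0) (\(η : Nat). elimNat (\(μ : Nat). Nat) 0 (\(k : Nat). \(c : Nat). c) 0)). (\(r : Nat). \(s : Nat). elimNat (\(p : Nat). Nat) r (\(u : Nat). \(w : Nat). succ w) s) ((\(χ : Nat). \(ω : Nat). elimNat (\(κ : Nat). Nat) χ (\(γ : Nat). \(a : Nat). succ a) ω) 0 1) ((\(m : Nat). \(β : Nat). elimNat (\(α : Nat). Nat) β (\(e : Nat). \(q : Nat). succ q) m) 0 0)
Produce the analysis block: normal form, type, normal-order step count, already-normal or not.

normal form:
  \(ζ : Eq (Pi (x : Nat). Nat) (\(l : Nat). 0) (\(η : Nat). 0)). 1
type:
  Pi (ζ : Eq (Pi (x : Nat). Nat) (\(l : Nat). 0) (\(η : Nat). 0)). Nat
steps to reach normal form (normal order): 13
already normal: no
first contracted redex: an elimNat iota-redex


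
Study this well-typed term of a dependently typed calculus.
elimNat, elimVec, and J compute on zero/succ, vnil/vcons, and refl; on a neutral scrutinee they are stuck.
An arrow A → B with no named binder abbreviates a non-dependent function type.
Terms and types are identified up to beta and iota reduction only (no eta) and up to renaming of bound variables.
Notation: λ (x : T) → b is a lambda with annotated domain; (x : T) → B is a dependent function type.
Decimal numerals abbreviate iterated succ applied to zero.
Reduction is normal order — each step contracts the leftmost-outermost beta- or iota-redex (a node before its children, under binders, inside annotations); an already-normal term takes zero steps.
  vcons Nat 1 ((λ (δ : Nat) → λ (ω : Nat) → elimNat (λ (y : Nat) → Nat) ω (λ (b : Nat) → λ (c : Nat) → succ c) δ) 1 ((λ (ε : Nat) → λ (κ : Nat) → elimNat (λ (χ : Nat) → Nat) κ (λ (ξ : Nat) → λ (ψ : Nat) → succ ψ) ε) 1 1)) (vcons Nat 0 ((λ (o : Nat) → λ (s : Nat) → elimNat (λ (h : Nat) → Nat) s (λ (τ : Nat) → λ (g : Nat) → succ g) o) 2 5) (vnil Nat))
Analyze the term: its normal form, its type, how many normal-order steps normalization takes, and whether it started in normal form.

reduced normal form:
  vcons Nat 1 3 (vcons Nat 0 7 (vnil Nat))
inferred type:
  Vec Nat 2
reduction steps (normal order): 21
already normal: no
first redex: a beta-redex


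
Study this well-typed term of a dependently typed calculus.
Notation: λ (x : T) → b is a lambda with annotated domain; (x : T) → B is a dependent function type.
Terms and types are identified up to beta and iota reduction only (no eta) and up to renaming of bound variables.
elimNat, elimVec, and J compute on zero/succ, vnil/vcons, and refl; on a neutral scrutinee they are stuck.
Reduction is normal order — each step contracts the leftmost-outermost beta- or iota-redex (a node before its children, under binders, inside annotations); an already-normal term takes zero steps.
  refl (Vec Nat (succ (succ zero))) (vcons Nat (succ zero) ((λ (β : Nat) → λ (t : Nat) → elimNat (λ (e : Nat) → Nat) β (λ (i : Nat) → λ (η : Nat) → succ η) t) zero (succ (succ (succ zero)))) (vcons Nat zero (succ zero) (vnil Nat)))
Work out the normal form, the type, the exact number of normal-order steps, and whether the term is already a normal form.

reduced normal form:
  refl (Vec Nat (succ (succ zero))) (vcons Nat (succ zero) (succ (succ (succ zero))) (vcons Nat zero (succ zero) (vnil Nat)))
inferred type:
  Eq (Vec Nat (succ (succ zero))) (vcons Nat (succ zero) (succ (succ (succ zero))) (vcons Nat zero (succ zero) (vnil Nat))) (vcons Nat (succ zero) (succ (succ (succ zero))) (vcons Nat zero (succ zero) (vnil Nat)))
reduction steps (normal order): 12
term was already normal: no
first redex: a beta-redex


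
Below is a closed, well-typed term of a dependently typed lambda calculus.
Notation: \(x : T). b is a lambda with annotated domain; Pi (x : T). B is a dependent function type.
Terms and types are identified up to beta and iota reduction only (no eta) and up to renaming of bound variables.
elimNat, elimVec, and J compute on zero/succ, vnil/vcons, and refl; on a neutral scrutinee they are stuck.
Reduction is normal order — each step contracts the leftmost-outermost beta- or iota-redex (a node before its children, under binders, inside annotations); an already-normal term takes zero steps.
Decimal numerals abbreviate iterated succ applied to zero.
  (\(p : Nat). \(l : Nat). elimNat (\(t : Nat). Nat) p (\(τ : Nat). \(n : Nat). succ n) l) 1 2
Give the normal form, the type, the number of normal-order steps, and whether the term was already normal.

reduced normal form:
  3
type:
  Nat
normal-order step count: 9
started in normal form: no
first contracted redex: a beta-redex


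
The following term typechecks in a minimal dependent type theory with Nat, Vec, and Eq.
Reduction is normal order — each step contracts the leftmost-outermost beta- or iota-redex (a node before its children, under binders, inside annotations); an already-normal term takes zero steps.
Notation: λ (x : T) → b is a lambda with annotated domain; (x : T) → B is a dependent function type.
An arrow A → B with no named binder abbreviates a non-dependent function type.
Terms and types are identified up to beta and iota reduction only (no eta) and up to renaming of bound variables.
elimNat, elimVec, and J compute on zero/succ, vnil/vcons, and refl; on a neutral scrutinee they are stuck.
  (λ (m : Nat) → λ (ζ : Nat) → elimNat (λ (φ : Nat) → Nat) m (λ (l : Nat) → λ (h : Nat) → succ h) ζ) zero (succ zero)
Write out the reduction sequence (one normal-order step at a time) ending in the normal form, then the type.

normal-order reduction:
  (λ (m : Nat) → λ (ζ : Nat) → elimNat (λ (φ : Nat) → Nat) m (λ (l : Nat) → λ (h : Nat) → succ h) ζ) zero (succ zero)
  ~> (λ (m : Nat) → elimNat (λ (ζ : Nat) → Nat) zero (λ (φ : Nat) → λ (l : Nat) → succ l) m) (succ zero)
  ~> elimNat (λ (m : Nat) → Nat) zero (λ (ζ : Nat) → λ (φ : Nat) → succ φ) (succ zero)
  ~> (λ (m : Nat) → λ (ζ : Nat) → succ ζ) zero (elimNat (λ (φ : Nat) → Nat) zero (λ (l : Nat) → λ (h : Nat) → succ h) zero)
  ~> (λ (m : Nat) → succ m) (elimNat (λ (ζ : Nat) → Nat) zero (λ (φ : Nat) → λ (l : Nat) → succ l) zero)
  ~> succ (elimNat (λ (m : Nat) → Nat) zero (λ (ζ : Nat) → λ (φ : Nat) → succ φ) zero)
  ~> succ zero
the term's type:
  Nat


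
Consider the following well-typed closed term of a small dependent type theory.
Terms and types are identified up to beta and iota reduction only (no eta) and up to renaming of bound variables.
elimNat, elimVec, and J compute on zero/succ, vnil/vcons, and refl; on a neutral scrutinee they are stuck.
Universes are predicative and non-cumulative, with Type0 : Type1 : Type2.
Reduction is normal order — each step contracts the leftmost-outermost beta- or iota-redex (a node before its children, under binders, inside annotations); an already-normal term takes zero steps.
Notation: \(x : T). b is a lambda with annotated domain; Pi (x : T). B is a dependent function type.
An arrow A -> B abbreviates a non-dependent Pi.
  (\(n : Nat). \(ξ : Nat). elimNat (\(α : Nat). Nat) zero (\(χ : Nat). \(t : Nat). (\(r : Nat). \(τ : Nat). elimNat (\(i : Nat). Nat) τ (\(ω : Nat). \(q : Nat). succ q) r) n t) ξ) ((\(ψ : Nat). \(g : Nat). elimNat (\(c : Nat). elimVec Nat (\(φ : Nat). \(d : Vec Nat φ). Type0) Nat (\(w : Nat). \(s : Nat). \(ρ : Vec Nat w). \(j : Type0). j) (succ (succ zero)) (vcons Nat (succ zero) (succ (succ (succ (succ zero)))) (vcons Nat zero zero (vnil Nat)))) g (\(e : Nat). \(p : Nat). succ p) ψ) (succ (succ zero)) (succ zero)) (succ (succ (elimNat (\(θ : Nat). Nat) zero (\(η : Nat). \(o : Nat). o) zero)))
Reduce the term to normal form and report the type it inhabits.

reduced normal form:
  succ (succ (succ (succ (succ (succ zero)))))
inferred type:
  Nat


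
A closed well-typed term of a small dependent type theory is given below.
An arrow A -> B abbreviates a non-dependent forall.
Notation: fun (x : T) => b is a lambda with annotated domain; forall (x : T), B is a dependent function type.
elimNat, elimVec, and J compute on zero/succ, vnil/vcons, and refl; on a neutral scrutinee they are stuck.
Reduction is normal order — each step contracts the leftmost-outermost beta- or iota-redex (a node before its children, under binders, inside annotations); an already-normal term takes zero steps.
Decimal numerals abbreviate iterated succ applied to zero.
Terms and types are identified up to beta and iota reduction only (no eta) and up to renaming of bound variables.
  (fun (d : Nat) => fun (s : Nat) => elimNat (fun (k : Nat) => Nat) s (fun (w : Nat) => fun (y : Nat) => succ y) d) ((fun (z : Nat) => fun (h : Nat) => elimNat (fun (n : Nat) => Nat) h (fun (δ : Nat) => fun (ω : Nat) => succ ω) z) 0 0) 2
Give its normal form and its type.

normal form:
  2
the term's type:
  Nat


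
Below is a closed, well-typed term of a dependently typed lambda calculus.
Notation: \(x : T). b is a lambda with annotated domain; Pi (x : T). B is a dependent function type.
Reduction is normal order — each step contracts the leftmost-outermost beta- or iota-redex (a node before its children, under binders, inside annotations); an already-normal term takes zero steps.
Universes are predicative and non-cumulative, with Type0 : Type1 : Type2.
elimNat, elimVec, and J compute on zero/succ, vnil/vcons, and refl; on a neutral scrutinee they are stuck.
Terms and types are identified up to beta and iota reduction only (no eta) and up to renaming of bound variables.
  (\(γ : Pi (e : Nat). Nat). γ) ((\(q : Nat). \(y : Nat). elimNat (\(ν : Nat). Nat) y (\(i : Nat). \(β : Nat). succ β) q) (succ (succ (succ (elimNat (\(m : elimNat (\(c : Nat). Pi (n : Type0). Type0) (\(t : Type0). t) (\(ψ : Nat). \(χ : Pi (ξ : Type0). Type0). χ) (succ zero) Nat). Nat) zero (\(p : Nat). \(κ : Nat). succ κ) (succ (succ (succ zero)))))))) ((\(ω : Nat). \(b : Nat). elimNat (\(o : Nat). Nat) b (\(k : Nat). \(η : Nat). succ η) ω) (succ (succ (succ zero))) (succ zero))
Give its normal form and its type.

normal form:
  succ (succ (succ (succ (succ (succ (succ (succ (succ (succ zero)))))))))
the term's type:
  Nat


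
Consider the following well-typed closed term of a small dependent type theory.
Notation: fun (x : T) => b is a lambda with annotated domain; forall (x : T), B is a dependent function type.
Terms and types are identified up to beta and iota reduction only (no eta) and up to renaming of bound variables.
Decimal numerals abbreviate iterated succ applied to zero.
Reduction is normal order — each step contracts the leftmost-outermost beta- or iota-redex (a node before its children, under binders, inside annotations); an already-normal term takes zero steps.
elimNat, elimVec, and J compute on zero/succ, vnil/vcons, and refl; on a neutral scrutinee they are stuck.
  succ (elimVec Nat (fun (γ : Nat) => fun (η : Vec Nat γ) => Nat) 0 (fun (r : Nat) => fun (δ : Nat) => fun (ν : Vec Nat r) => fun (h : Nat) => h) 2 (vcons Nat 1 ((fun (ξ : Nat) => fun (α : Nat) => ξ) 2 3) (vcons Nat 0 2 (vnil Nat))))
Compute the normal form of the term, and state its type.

normal form:
  1
inferred type:
  Nat


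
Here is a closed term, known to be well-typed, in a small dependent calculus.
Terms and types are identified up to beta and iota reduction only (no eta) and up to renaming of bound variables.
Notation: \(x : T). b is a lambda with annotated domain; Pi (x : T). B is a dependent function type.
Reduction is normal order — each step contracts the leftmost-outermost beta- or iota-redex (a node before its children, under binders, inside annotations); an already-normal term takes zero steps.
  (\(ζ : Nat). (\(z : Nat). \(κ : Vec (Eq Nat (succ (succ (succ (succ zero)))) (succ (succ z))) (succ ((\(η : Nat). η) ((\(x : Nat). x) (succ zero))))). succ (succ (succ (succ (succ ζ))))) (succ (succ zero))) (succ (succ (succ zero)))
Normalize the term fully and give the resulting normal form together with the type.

normal form:
  \(ζ : Vec (Eq Nat (succ (succ (succ (succ zero)))) (succ (succ (succ (succ zero))))) (succ (succ zero))). succ (succ (succ (succ (succ (succ (succ (succ zero)))))))
type:
  Pi (ζ : Vec (Eq Nat (succ (succ (succ (succ zero)))) (succ (succ (succ (succ zero))))) (succ (succ zero))). Nat
observation: 4 normal-order steps normalize the term, beginning with a beta-redex.


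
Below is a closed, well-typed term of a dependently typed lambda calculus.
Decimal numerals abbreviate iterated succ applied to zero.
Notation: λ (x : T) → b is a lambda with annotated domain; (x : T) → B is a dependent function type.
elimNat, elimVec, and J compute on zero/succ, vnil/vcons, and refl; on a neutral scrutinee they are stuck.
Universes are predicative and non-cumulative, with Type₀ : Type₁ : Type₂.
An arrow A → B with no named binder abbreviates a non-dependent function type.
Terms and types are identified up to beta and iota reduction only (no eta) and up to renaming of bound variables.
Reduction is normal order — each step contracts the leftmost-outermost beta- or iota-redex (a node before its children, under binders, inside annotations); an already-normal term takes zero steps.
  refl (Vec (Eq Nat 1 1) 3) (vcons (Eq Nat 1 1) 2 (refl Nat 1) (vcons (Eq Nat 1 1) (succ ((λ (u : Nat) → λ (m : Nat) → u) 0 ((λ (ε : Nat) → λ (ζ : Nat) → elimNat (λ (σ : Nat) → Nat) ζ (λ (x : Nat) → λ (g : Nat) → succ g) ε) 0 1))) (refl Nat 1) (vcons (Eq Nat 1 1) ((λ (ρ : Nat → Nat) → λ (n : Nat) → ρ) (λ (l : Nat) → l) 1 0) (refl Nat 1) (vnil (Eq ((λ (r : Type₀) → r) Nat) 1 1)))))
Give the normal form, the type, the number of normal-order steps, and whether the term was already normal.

resulting normal form:
  refl (Vec (Eq Nat 1 1) 3) (vcons (Eq Nat 1 1) 2 (refl Nat 1) (vcons (Eq Nat 1 1) 1 (refl Nat 1) (vcons (Eq Nat 1 1) 0 (refl Nat 1) (vnil (Eq Nat 1 1)))))
the term's type:
  Eq (Vec (Eq Nat 1 1) 3) (vcons (Eq Nat 1 1) 2 (refl Nat 1) (vcons (Eq Nat 1 1) 1 (refl Nat 1) (vcons (Eq Nat 1 1) 0 (refl Nat 1) (vnil (Eq Nat 1 1))))) (vcons (Eq Nat 1 1) 2 (refl Nat 1) (vcons (Eq Nat 1 1) 1 (refl Nat 1) (vcons (Eq Nat 1 1) 0 (refl Nat 1) (vnil (Eq Nat 1 1)))))
normal-order step count: 6
term was already normal: no
first contracted redex: a beta-redex


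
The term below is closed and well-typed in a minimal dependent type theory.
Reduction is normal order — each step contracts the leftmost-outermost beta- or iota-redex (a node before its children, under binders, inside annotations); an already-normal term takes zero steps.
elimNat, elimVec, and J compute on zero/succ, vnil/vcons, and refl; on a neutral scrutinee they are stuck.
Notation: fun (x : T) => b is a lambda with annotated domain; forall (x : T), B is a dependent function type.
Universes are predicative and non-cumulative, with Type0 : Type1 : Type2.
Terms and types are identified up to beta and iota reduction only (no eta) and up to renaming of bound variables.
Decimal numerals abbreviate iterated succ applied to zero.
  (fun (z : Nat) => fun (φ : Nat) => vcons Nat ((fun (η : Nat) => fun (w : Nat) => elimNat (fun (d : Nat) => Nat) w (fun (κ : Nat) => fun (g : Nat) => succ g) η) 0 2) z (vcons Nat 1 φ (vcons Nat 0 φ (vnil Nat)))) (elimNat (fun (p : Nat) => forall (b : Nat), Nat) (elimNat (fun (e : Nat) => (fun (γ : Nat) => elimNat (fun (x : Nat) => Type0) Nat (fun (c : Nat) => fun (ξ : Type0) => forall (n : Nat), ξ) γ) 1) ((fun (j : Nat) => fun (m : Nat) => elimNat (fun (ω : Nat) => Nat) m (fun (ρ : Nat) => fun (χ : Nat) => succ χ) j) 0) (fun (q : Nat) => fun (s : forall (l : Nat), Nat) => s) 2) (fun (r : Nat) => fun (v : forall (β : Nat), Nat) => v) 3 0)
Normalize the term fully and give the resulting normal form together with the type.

normal form:
  fun (z : Nat) => vcons Nat 2 0 (vcons Nat 1 z (vcons Nat 0 z (vnil Nat)))
inferred type:
  forall (z : Nat), Vec Nat 3
observation: the leftmost-outermost redex is a beta-redex, and normalization takes 24 steps.


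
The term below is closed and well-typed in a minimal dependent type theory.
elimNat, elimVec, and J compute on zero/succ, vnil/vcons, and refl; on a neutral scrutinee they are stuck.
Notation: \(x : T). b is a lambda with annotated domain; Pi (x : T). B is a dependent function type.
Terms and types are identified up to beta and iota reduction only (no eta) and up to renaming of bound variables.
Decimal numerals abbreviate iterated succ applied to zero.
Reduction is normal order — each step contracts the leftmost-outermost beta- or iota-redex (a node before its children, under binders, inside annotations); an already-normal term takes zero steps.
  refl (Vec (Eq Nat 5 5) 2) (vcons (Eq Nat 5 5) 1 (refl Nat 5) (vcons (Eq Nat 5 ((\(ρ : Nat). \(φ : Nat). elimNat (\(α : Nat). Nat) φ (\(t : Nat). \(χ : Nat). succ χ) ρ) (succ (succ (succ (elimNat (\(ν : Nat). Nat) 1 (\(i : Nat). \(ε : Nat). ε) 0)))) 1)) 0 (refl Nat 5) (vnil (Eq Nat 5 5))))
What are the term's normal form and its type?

normal form:
  refl (Vec (Eq Nat 5 5) 2) (vcons (Eq Nat 5 5) 1 (refl Nat 5) (vcons (Eq Nat 5 5) 0 (refl Nat 5) (vnil (Eq Nat 5 5))))
the term's type:
  Eq (Vec (Eq Nat 5 5) 2) (vcons (Eq Nat 5 5) 1 (refl Nat 5) (vcons (Eq Nat 5 5) 0 (refl Nat 5) (vnil (Eq Nat 5 5)))) (vcons (Eq Nat 5 5) 1 (refl Nat 5) (vcons (Eq Nat 5 5) 0 (refl Nat 5) (vnil (Eq Nat 5 5))))
observation: the term reaches its normal form after 16 normal-order steps.


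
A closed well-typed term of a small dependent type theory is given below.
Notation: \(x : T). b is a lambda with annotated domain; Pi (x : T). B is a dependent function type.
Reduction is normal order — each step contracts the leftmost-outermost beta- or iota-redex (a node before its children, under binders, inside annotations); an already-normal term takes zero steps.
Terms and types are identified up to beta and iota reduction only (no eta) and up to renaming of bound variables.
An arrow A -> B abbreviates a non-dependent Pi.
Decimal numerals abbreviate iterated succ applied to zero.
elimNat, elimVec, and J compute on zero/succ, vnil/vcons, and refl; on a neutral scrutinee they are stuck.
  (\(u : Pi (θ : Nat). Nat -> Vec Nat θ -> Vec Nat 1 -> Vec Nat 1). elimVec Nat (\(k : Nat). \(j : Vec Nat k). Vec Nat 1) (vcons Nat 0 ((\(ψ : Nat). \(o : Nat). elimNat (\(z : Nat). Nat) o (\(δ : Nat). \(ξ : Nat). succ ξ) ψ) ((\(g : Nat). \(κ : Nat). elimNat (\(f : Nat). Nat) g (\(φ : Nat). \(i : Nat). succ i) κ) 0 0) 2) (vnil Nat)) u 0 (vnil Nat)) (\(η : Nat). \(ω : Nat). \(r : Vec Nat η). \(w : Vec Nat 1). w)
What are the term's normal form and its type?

resulting normal form:
  vcons Nat 0 2 (vnil Nat)
the term's type:
  Vec Nat 1


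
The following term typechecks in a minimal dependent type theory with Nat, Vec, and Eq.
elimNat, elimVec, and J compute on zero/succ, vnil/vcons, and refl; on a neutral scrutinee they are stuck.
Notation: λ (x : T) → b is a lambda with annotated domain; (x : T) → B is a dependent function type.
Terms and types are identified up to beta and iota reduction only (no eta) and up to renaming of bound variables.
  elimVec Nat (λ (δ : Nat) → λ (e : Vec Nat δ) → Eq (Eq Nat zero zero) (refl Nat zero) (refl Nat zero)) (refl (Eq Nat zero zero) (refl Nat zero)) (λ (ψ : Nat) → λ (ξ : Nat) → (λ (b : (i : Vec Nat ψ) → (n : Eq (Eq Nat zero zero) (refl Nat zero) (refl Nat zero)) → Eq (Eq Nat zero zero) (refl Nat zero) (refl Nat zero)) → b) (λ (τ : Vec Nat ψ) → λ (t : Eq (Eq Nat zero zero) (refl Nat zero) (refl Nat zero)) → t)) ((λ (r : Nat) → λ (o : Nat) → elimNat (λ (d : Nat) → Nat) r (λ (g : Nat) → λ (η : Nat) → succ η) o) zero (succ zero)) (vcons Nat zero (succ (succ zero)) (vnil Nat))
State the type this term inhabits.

inferred type:
  Eq (Eq Nat zero zero) (refl Nat zero) (refl Nat zero)


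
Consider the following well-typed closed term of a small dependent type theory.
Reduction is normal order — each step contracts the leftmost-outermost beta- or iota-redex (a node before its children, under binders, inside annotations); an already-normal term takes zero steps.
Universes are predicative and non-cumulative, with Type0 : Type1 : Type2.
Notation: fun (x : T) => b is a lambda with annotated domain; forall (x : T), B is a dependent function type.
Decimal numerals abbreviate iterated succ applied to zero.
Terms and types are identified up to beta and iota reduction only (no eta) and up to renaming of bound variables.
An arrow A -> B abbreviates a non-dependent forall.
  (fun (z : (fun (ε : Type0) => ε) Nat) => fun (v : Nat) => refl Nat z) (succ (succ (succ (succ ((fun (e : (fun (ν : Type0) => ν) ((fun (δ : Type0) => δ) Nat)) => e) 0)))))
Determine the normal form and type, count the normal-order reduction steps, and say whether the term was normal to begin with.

normal form:
  fun (z : Nat) => refl Nat 4
the term's type:
  Nat -> Eq Nat 4 4
steps to reach normal form (normal order): 2
started in normal form: no
first contracted redex: a beta-redex


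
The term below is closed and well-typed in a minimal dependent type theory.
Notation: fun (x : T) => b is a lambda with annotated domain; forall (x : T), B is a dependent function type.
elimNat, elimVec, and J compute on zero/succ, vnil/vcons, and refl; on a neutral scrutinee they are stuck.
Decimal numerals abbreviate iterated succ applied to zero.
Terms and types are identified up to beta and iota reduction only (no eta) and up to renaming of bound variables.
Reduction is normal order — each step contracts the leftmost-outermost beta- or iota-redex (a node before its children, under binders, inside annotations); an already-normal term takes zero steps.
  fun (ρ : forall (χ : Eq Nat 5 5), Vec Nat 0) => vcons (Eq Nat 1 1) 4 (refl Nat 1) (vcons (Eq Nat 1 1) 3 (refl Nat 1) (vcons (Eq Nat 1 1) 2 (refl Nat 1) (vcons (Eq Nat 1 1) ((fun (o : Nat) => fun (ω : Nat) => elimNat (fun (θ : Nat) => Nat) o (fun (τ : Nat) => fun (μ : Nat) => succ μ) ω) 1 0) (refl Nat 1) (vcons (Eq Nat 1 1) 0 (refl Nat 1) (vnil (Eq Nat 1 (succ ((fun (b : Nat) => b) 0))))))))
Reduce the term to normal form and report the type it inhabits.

resulting normal form:
  fun (ρ : forall (χ : Eq Nat 5 5), Vec Nat 0) => vcons (Eq Nat 1 1) 4 (refl Nat 1) (vcons (Eq Nat 1 1) 3 (refl Nat 1) (vcons (Eq Nat 1 1) 2 (refl Nat 1) (vcons (Eq Nat 1 1) 1 (refl Nat 1) (vcons (Eq Nat 1 1) 0 (refl Nat 1) (vnil (Eq Nat 1 1))))))
the term's type:
  forall (ρ : forall (χ : Eq Nat 5 5), Vec Nat 0), Vec (Eq Nat 1 1) 5
observation: reduction starts at a beta-redex, and 4 normal-order steps reach the normal form.


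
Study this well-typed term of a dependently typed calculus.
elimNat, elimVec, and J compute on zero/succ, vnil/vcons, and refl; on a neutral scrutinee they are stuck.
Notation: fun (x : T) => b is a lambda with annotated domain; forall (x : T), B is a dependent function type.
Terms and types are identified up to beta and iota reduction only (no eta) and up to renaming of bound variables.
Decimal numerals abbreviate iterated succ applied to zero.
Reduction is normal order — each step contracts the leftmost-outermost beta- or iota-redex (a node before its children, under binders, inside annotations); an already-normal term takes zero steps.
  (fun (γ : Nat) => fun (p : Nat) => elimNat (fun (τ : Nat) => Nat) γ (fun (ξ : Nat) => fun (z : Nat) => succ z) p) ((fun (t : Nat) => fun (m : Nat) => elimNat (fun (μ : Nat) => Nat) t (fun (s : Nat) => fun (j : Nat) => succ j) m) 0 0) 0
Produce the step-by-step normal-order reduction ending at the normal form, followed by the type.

normal-order reduction:
  (fun (γ : Nat) => fun (p : Nat) => elimNat (fun (τ : Nat) => Nat) γ (fun (ξ : Nat) => fun (z : Nat) => succ z) p) ((fun (t : Nat) => fun (m : Nat) => elimNat (fun (μ : Nat) => Nat) t (fun (s : Nat) => fun (j : Nat) => succ j) m) 0 0) 0
  ~> (fun (γ : Nat) => elimNat (fun (p : Nat) => Nat) ((fun (τ : Nat) => fun (ξ : Nat) => elimNat (fun (z : Nat) => Nat) τ (fun (t : Nat) => fun (m : Nat) => succ m) ξ) 0 0) (fun (μ : Nat) => fun (s : Nat) => succ s) γ) 0
  ~> elimNat (fun (γ : Nat) => Nat) ((fun (p : Nat) => fun (τ : Nat) => elimNat (fun (ξ : Nat) => Nat) p (fun (z : Nat) => fun (t : Nat) => succ t) τ) 0 0) (fun (m : Nat) => fun (μ : Nat) => succ μ) 0
  ~> (fun (γ : Nat) => fun (p : Nat) => elimNat (fun (τ : Nat) => Nat) γ (fun (ξ : Nat) => fun (z : Nat) => succ z) p) 0 0
  ~> (fun (γ : Nat) => elimNat (fun (p : Nat) => Nat) 0 (fun (τ : Nat) => fun (ξ : Nat) => succ ξ) γ) 0
  ~> elimNat (fun (γ : Nat) => Nat) 0 (fun (p : Nat) => fun (τ : Nat) => succ τ) 0
  ~> 0
inferred type:
  Nat
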